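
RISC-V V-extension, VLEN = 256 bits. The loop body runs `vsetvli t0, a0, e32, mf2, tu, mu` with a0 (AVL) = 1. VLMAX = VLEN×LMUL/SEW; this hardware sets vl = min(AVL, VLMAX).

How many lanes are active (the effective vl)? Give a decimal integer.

vl = 1

VLMAX = (256 × 1/2) / 32 = 4 lanes
vl ← min(1, 4) = 1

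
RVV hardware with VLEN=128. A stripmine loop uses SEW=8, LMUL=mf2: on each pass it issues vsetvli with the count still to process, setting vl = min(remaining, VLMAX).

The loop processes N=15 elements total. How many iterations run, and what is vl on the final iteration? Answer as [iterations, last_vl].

VLMAX = VLEN×LMUL/SEW = 128×1/2/8 = 8
iterations = ceil(15/8) = 2; final-pass vl = 7

[iterations, last_vl] = [2, 7]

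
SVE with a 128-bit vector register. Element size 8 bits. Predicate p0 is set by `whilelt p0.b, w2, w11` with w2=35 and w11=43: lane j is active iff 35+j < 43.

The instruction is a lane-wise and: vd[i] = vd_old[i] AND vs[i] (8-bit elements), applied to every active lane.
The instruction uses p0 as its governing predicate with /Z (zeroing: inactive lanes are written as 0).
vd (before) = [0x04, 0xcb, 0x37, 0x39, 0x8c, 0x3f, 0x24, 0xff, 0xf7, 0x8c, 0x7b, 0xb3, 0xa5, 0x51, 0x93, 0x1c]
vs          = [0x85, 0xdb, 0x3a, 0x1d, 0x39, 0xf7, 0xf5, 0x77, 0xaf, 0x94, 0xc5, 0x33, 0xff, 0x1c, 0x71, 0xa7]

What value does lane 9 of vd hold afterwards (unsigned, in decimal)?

register lanes = 128/8 = 16
active while 35+j < 43, i.e. j ∈ [0,8) capped at 16 ⇒ 8
vd[0] and(0x04,0x85) -> 0x04
vd[1] and(0xcb,0xdb) -> 0xcb
vd[2] and(0x37,0x3a) -> 0x32
vd[3] and(0x39,0x1d) -> 0x19
vd[4] and(0x8c,0x39) -> 0x08
vd[5] and(0x3f,0xf7) -> 0x37
vd[6] and(0x24,0xf5) -> 0x24
vd[7] and(0xff,0x77) -> 0x77
vd[8] tail/zero -> 0x00
vd[9] tail/zero -> 0x00
vd[10] tail/zero -> 0x00
vd[11] tail/zero -> 0x00
vd[12] tail/zero -> 0x00
vd[13] tail/zero -> 0x00
vd[14] tail/zero -> 0x00
vd[15] tail/zero -> 0x00

vd[9] = 0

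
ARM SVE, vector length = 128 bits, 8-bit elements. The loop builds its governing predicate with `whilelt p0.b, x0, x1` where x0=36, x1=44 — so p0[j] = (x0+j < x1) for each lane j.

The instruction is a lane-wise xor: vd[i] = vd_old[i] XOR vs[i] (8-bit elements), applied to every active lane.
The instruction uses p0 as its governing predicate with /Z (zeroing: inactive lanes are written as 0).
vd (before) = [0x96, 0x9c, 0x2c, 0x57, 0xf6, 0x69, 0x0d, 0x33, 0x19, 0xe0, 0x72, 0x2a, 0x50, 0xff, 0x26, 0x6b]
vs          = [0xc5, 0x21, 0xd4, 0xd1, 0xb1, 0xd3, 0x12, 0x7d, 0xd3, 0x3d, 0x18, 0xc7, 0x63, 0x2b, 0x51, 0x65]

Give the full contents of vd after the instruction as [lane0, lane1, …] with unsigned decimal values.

vd = [83, 189, 248, 134, 71, 186, 31, 78, 0, 0, 0, 0, 0, 0, 0, 0]

128-bit reg / 8-bit elem → 16 lanes
active while 36+j < 44, i.e. j ∈ [0,8) capped at 16 ⇒ 8
lane  0: xor(0x96,0xc5) ⇒ 0x53
lane  1: xor(0x9c,0x21) ⇒ 0xbd
lane  2: xor(0x2c,0xd4) ⇒ 0xf8
lane  3: xor(0x57,0xd1) ⇒ 0x86
lane  4: xor(0xf6,0xb1) ⇒ 0x47
lane  5: xor(0x69,0xd3) ⇒ 0xba
lane  6: xor(0x0d,0x12) ⇒ 0x1f
lane  7: xor(0x33,0x7d) ⇒ 0x4e
lane  8: tail/zero ⇒ 0x00
lane  9: tail/zero ⇒ 0x00
lane 10: tail/zero ⇒ 0x00
lane 11: tail/zero ⇒ 0x00
lane 12: tail/zero ⇒ 0x00
lane 13: tail/zero ⇒ 0x00
lane 14: tail/zero ⇒ 0x00
lane 15: tail/zero ⇒ 0x00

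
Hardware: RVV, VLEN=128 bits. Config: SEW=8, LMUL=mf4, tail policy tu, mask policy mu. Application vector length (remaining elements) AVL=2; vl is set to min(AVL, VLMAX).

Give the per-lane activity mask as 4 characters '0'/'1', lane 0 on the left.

predicate = 1100

lanes per group: 128·1/4/8 = 4
AVL=2 ≤ VLMAX=4, so vl = 2
bits (lane 0 leftmost): 1100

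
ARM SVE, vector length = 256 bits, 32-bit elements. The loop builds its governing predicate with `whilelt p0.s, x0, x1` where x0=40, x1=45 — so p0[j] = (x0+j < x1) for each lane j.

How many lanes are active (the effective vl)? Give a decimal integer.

vl = 5

register lanes = 256/32 = 8
whilelt: lane j active iff 40+j < 45 → j < 5 → 5 active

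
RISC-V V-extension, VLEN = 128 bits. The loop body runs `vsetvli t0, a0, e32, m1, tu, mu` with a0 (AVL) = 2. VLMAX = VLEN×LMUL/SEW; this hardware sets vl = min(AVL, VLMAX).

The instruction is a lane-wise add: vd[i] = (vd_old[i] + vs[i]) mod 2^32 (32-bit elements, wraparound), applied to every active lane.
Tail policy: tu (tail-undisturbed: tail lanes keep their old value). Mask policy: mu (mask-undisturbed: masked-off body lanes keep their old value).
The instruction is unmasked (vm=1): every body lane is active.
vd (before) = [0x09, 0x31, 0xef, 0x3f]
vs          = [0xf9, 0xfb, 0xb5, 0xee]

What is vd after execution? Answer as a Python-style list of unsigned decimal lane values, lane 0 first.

VLMAX = (128 × 1) / 32 = 4 lanes
AVL=2 ≤ VLMAX=4, so vl = 2
[0] add(0x09,0xf9) = 0x102
[1] add(0x31,0xfb) = 0x12c
[2] tail/keep = 0xef
[3] tail/keep = 0x3f

vd = [258, 300, 239, 63]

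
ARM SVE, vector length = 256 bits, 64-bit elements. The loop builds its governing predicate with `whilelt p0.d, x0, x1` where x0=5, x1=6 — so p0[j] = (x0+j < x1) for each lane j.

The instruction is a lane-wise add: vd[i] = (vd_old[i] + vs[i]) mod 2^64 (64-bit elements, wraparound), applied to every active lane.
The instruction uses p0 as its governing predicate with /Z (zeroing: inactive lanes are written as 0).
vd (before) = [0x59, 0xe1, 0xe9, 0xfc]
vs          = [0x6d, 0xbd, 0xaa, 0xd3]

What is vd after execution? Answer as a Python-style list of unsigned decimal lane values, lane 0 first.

vd = [198, 0, 0, 0]

256-bit reg / 64-bit elem → 4 lanes
p0[j] = (5+j < 6); true for j=0..0 → 1 lanes set
vd[0] add(0x59,0x6d) -> 0xc6
vd[1] tail/zero -> 0x00
vd[2] tail/zero -> 0x00
vd[3] tail/zero -> 0x00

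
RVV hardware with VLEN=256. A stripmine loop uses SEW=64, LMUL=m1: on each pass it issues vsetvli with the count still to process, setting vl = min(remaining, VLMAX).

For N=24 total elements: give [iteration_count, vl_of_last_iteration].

lanes per group: 256·1/64 = 4
24 elements at 4/iter → 6 passes, remainder 4 on the last

[iterations, last_vl] = [6, 4]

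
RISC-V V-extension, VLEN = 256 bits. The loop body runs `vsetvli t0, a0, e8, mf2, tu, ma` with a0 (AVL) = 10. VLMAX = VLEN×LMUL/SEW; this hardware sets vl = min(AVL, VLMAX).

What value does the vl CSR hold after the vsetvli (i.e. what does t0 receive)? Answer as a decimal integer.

lanes per group: 256·1/2/8 = 16
vl ← min(10, 16) = 10

vl = 10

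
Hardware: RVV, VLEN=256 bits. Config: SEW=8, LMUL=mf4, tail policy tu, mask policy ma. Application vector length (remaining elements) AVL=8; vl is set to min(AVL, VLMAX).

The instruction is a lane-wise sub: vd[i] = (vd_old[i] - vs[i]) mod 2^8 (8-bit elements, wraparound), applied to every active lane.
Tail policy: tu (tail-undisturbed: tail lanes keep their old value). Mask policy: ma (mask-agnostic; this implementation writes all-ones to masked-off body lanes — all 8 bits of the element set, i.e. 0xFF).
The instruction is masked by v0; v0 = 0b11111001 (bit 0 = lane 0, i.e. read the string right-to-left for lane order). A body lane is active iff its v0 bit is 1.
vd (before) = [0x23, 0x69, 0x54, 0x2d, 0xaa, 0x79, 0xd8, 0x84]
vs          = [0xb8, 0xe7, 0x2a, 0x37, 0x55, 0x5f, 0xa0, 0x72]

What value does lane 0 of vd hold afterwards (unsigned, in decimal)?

lanes per group: 256·1/4/8 = 8
vl ← min(8, 8) = 8
vd[0] sub(0x23,0xb8) -> 0x6b
vd[1] mask-off/ones -> 0xff
vd[2] mask-off/ones -> 0xff
vd[3] sub(0x2d,0x37) -> 0xf6
vd[4] sub(0xaa,0x55) -> 0x55
vd[5] sub(0x79,0x5f) -> 0x1a
vd[6] sub(0xd8,0xa0) -> 0x38
vd[7] sub(0x84,0x72) -> 0x12

vd[0] = 107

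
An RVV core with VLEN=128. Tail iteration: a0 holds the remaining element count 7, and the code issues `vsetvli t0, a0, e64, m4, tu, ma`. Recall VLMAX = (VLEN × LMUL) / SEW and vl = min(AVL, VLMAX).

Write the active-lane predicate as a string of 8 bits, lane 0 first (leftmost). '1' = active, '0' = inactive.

VLMAX = VLEN×LMUL/SEW = 128×4/64 = 8
AVL=7 ≤ VLMAX=8, so vl = 7
bits (lane 0 leftmost): 11111110

predicate = 11111110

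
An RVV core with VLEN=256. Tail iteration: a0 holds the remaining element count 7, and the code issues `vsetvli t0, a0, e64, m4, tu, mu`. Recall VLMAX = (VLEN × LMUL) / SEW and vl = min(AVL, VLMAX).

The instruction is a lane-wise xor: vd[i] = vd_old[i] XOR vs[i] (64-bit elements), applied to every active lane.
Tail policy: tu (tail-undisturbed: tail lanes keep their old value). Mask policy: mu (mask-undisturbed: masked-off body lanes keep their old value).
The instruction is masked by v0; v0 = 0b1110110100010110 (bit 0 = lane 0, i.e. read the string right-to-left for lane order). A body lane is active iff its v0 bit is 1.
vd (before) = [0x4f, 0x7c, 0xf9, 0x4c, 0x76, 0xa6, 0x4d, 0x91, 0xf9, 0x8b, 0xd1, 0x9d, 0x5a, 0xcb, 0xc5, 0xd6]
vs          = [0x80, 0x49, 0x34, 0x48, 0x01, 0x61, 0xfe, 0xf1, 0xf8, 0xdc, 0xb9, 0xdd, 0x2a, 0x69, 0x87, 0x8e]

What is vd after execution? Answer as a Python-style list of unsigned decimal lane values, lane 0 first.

VLMAX = VLEN×LMUL/SEW = 256×4/64 = 16
AVL=7 ≤ VLMAX=16, so vl = 7
[0] mask-off/keep = 0x4f
[1] xor(0x7c,0x49) = 0x35
[2] xor(0xf9,0x34) = 0xcd
[3] mask-off/keep = 0x4c
[4] xor(0x76,0x01) = 0x77
[5] mask-off/keep = 0xa6
[6] mask-off/keep = 0x4d
[7] tail/keep = 0x91
[8] tail/keep = 0xf9
[9] tail/keep = 0x8b
[10] tail/keep = 0xd1
[11] tail/keep = 0x9d
[12] tail/keep = 0x5a
[13] tail/keep = 0xcb
[14] tail/keep = 0xc5
[15] tail/keep = 0xd6

vd = [79, 53, 205, 76, 119, 166, 77, 145, 249, 139, 209, 157, 90, 203, 197, 214]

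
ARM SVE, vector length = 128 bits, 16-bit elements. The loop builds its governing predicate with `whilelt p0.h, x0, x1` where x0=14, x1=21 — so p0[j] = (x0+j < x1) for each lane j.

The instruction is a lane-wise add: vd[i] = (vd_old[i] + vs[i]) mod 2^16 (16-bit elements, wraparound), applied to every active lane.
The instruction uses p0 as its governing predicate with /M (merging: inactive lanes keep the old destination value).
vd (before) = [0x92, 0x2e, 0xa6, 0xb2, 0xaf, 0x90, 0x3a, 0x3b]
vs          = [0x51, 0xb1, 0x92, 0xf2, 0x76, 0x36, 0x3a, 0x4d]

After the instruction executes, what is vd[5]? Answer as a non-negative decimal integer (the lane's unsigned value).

lane count: 128 div 16 = 8
whilelt: lane j active iff 14+j < 21 → j < 7 → 7 active
  i=0: add(0x92,0x51) → 227
  i=1: add(0x2e,0xb1) → 223
  i=2: add(0xa6,0x92) → 312
  i=3: add(0xb2,0xf2) → 420
  i=4: add(0xaf,0x76) → 293
  i=5: add(0x90,0x36) → 198
  i=6: add(0x3a,0x3a) → 116
  i=7: tail/keep → 59

vd[5] = 198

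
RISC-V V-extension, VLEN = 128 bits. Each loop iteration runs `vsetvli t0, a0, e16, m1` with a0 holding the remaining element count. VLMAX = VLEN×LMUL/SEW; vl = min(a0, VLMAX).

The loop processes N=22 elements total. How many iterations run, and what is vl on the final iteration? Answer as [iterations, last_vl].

[iterations, last_vl] = [3, 6]

lanes per group: 128·1/16 = 8
22 elements at 8/iter → 3 passes, remainder 6 on the last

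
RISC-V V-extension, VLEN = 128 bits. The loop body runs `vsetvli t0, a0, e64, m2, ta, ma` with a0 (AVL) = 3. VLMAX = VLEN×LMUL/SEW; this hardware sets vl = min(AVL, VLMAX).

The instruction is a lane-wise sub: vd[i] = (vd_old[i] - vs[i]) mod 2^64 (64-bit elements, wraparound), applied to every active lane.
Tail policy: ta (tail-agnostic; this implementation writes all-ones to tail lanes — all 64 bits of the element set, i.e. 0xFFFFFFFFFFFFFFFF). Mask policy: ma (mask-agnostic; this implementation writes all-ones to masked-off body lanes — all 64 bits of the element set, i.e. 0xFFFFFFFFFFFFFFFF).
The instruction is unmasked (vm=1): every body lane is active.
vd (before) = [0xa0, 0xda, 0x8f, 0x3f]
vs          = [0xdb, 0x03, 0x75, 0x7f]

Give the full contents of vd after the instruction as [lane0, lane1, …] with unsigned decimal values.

lanes per group: 128·2/64 = 4
vl ← min(3, 4) = 3
  i=0: sub(0xa0,0xdb) → 18446744073709551557
  i=1: sub(0xda,0x03) → 215
  i=2: sub(0x8f,0x75) → 26
  i=3: tail/ones → 18446744073709551615

vd = [18446744073709551557, 215, 26, 18446744073709551615]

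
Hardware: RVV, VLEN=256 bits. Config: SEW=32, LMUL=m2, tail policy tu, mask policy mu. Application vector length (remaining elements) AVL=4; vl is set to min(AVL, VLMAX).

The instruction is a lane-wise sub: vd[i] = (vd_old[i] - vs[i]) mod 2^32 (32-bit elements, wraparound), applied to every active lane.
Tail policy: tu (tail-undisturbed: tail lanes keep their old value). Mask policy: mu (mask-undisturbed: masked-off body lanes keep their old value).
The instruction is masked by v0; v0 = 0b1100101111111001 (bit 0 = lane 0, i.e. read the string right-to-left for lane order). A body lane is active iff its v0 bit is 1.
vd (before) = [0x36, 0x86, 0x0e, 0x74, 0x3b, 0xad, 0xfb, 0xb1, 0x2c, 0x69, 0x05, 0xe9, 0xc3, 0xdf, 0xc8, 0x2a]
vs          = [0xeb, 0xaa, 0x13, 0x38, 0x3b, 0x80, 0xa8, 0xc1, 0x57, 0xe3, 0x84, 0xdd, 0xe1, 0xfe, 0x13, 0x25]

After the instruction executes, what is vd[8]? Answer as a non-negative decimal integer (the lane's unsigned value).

vd[8] = 44

VLMAX = VLEN×LMUL/SEW = 256×2/32 = 16
AVL=4 ≤ VLMAX=16, so vl = 4
lane  0: sub(0x36,0xeb) ⇒ 0xffffff4b
lane  1: mask-off/keep ⇒ 0x86
lane  2: mask-off/keep ⇒ 0x0e
lane  3: sub(0x74,0x38) ⇒ 0x3c
lane  4: tail/keep ⇒ 0x3b
lane  5: tail/keep ⇒ 0xad
lane  6: tail/keep ⇒ 0xfb
lane  7: tail/keep ⇒ 0xb1
lane  8: tail/keep ⇒ 0x2c
lane  9: tail/keep ⇒ 0x69
lane 10: tail/keep ⇒ 0x05
lane 11: tail/keep ⇒ 0xe9
lane 12: tail/keep ⇒ 0xc3
lane 13: tail/keep ⇒ 0xdf
lane 14: tail/keep ⇒ 0xc8
lane 15: tail/keep ⇒ 0x2a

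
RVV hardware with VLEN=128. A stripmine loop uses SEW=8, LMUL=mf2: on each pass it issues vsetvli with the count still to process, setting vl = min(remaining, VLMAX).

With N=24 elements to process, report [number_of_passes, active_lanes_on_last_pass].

[iterations, last_vl] = [3, 8]

lanes per group: 128·1/2/8 = 8
24 elements at 8/iter → 3 passes, remainder 8 on the last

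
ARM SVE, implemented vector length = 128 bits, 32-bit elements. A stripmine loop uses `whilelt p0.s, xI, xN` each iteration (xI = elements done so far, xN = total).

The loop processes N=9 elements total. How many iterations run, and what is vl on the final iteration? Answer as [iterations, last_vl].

[iterations, last_vl] = [3, 1]

register lanes = 128/32 = 4
iterations = ceil(9/4) = 3; final-pass vl = 1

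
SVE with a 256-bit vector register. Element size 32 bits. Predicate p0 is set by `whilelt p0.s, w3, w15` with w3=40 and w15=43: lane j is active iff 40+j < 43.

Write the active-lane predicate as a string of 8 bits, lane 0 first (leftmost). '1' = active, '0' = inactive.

predicate = 11100000

lane count: 256 div 32 = 8
whilelt: lane j active iff 40+j < 43 → j < 3 → 3 active
bits (lane 0 leftmost): 11100000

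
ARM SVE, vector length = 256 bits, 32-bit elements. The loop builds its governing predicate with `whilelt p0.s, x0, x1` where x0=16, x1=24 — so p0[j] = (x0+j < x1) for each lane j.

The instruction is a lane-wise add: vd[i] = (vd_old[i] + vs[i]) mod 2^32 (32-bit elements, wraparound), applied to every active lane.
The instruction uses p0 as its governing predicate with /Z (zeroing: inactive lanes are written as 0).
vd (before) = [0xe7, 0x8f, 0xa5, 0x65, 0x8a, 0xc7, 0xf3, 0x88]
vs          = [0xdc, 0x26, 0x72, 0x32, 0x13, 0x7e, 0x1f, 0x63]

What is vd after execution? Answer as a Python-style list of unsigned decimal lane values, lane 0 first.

lane count: 256 div 32 = 8
whilelt: lane j active iff 16+j < 24 → j < 8 → 8 active
vd[0] add(0xe7,0xdc) -> 0x1c3
vd[1] add(0x8f,0x26) -> 0xb5
vd[2] add(0xa5,0x72) -> 0x117
vd[3] add(0x65,0x32) -> 0x97
vd[4] add(0x8a,0x13) -> 0x9d
vd[5] add(0xc7,0x7e) -> 0x145
vd[6] add(0xf3,0x1f) -> 0x112
vd[7] add(0x88,0x63) -> 0xeb

vd = [451, 181, 279, 151, 157, 325, 274, 235]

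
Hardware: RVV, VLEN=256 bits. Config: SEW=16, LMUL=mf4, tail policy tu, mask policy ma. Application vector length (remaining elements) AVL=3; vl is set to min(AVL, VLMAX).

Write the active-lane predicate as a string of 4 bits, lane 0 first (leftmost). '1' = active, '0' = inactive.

predicate = 1110

lanes per group: 256·1/4/16 = 4
vl = min(AVL, VLMAX) = min(3, 4) = 3
bits (lane 0 leftmost): 1110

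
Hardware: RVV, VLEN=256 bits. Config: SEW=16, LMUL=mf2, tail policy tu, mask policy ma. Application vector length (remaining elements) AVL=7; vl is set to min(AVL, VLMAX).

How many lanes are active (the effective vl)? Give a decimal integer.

vl = 7

lanes per group: 256·1/2/16 = 8
vl = min(AVL, VLMAX) = min(7, 8) = 7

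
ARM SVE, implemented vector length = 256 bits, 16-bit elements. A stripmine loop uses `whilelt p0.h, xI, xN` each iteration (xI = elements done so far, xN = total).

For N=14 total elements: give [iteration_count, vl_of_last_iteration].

register lanes = 256/16 = 16
14 elements at 16/iter → 1 passes, remainder 14 on the last

[iterations, last_vl] = [1, 14]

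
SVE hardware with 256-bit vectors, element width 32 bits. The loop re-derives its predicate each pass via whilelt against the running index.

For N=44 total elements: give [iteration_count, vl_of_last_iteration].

[iterations, last_vl] = [6, 4]

256-bit reg / 32-bit elem → 8 lanes
iterations = ceil(44/8) = 6; final-pass vl = 4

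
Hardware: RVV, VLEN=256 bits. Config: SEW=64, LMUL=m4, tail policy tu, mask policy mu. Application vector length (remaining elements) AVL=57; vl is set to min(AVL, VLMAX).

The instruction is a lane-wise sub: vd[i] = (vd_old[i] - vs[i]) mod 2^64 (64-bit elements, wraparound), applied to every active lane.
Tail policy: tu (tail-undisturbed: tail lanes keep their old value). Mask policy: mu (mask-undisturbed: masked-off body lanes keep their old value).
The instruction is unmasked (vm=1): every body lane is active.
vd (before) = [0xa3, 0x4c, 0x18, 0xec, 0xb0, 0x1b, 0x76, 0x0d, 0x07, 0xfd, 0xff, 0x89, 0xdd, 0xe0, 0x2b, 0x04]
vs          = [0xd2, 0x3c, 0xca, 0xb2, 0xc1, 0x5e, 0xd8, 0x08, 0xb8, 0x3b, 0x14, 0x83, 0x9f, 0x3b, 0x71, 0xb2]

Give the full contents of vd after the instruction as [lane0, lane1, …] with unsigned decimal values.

vd = [18446744073709551569, 16, 18446744073709551438, 58, 18446744073709551599, 18446744073709551549, 18446744073709551518, 5, 18446744073709551439, 194, 235, 6, 62, 165, 18446744073709551546, 18446744073709551442]

VLMAX = VLEN×LMUL/SEW = 256×4/64 = 16
vl = min(AVL, VLMAX) = min(57, 16) = 16
[0] sub(0xa3,0xd2) = 0xffffffffffffffd1
[1] sub(0x4c,0x3c) = 0x10
[2] sub(0x18,0xca) = 0xffffffffffffff4e
[3] sub(0xec,0xb2) = 0x3a
[4] sub(0xb0,0xc1) = 0xffffffffffffffef
[5] sub(0x1b,0x5e) = 0xffffffffffffffbd
[6] sub(0x76,0xd8) = 0xffffffffffffff9e
[7] sub(0x0d,0x08) = 0x05
[8] sub(0x07,0xb8) = 0xffffffffffffff4f
[9] sub(0xfd,0x3b) = 0xc2
[10] sub(0xff,0x14) = 0xeb
[11] sub(0x89,0x83) = 0x06
[12] sub(0xdd,0x9f) = 0x3e
[13] sub(0xe0,0x3b) = 0xa5
[14] sub(0x2b,0x71) = 0xffffffffffffffba
[15] sub(0x04,0xb2) = 0xffffffffffffff52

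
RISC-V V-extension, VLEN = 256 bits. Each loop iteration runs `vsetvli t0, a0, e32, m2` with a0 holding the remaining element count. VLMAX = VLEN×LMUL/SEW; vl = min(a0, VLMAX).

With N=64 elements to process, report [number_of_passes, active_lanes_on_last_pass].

[iterations, last_vl] = [4, 16]

VLMAX = VLEN×LMUL/SEW = 256×2/32 = 16
N=64: ⌈64/16⌉ = 4 iters; last vl = 64 − 3×16 = 16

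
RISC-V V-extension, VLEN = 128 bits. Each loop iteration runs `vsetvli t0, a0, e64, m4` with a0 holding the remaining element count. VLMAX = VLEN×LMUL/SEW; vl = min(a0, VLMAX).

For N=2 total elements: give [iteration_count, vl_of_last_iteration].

VLMAX = VLEN×LMUL/SEW = 128×4/64 = 8
iterations = ceil(2/8) = 1; final-pass vl = 2

[iterations, last_vl] = [1, 2]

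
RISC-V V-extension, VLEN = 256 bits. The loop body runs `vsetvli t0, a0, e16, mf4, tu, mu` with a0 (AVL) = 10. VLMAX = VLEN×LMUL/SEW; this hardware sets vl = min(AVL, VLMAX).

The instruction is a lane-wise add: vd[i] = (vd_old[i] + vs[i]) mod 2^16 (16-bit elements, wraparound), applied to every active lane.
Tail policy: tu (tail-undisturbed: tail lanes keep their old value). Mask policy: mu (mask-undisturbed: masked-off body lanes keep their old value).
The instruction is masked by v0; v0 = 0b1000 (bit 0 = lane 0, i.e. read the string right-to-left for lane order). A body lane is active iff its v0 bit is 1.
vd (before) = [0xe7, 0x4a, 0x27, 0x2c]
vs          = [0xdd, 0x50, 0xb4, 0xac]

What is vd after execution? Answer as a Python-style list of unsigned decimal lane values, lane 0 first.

VLMAX = (256 × 1/4) / 16 = 4 lanes
vl = min(AVL, VLMAX) = min(10, 4) = 4
vd[0] mask-off/keep -> 0xe7
vd[1] mask-off/keep -> 0x4a
vd[2] mask-off/keep -> 0x27
vd[3] add(0x2c,0xac) -> 0xd8

vd = [231, 74, 39, 216]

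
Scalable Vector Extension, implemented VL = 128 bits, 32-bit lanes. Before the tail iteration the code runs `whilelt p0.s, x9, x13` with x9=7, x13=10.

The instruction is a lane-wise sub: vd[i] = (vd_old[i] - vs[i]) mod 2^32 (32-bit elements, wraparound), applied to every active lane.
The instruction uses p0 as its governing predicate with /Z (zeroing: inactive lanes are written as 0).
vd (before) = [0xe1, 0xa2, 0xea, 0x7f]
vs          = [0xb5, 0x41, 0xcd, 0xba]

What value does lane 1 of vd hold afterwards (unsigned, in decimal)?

lane count: 128 div 32 = 4
whilelt: lane j active iff 7+j < 10 → j < 3 → 3 active
  i=0: sub(0xe1,0xb5) → 44
  i=1: sub(0xa2,0x41) → 97
  i=2: sub(0xea,0xcd) → 29
  i=3: tail/zero → 0

vd[1] = 97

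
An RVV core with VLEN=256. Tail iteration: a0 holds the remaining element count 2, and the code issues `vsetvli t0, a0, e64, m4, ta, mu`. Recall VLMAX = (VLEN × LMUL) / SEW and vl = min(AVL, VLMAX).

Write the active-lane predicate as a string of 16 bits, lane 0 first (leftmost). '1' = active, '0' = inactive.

predicate = 1100000000000000

VLMAX = VLEN×LMUL/SEW = 256×4/64 = 16
vl ← min(2, 16) = 2
bits (lane 0 leftmost): 1100000000000000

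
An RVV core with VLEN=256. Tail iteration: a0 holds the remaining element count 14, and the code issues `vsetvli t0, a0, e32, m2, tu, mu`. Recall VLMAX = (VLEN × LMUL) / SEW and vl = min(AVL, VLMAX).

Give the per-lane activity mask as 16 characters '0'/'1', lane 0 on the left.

predicate = 1111111111111100

VLMAX = VLEN×LMUL/SEW = 256×2/32 = 16
vl = min(AVL, VLMAX) = min(14, 16) = 14
bits (lane 0 leftmost): 1111111111111100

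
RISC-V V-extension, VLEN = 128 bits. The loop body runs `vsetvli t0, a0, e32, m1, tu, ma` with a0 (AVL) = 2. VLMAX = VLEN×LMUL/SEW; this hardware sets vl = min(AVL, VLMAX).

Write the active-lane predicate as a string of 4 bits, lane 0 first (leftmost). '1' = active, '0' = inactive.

lanes per group: 128·1/32 = 4
vl ← min(2, 4) = 2
bits (lane 0 leftmost): 1100

predicate = 1100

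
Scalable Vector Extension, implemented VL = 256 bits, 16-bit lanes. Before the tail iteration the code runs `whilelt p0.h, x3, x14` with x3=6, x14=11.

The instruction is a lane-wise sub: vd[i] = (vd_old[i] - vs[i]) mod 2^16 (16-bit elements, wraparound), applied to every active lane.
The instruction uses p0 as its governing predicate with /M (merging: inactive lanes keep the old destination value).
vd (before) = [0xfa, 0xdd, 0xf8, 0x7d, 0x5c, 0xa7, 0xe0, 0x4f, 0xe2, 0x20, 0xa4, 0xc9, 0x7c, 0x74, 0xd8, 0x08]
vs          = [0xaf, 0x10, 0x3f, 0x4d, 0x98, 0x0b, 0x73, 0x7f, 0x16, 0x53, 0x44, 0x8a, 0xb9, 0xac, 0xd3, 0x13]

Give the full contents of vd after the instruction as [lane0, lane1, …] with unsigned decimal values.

lane count: 256 div 16 = 16
p0[j] = (6+j < 11); true for j=0..4 → 5 lanes set
lane  0: sub(0xfa,0xaf) ⇒ 0x4b
lane  1: sub(0xdd,0x10) ⇒ 0xcd
lane  2: sub(0xf8,0x3f) ⇒ 0xb9
lane  3: sub(0x7d,0x4d) ⇒ 0x30
lane  4: sub(0x5c,0x98) ⇒ 0xffc4
lane  5: tail/keep ⇒ 0xa7
lane  6: tail/keep ⇒ 0xe0
lane  7: tail/keep ⇒ 0x4f
lane  8: tail/keep ⇒ 0xe2
lane  9: tail/keep ⇒ 0x20
lane 10: tail/keep ⇒ 0xa4
lane 11: tail/keep ⇒ 0xc9
lane 12: tail/keep ⇒ 0x7c
lane 13: tail/keep ⇒ 0x74
lane 14: tail/keep ⇒ 0xd8
lane 15: tail/keep ⇒ 0x08

vd = [75, 205, 185, 48, 65476, 167, 224, 79, 226, 32, 164, 201, 124, 116, 216, 8]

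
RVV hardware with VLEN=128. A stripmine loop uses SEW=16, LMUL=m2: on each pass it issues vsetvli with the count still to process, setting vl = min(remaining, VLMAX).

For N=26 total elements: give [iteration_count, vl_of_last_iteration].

[iterations, last_vl] = [2, 10]

VLMAX = (128 × 2) / 16 = 16 lanes
N=26: ⌈26/16⌉ = 2 iters; last vl = 26 − 1×16 = 10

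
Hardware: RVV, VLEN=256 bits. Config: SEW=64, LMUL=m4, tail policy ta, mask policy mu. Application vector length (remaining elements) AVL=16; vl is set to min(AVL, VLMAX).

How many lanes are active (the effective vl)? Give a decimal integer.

VLMAX = (256 × 4) / 64 = 16 lanes
vl ← min(16, 16) = 16

vl = 16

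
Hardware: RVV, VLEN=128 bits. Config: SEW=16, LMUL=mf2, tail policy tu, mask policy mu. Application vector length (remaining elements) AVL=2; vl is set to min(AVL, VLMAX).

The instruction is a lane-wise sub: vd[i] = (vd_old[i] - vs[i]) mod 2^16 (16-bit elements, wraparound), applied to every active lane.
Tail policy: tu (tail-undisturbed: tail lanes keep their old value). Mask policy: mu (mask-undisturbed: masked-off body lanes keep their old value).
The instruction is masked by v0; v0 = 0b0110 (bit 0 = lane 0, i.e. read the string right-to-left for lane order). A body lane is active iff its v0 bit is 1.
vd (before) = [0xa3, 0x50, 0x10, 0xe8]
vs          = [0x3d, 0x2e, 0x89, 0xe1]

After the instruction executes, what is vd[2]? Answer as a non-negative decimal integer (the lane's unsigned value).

vd[2] = 16

VLMAX = (128 × 1/2) / 16 = 4 lanes
vl ← min(2, 4) = 2
vd[0] mask-off/keep -> 0xa3
vd[1] sub(0x50,0x2e) -> 0x22
vd[2] tail/keep -> 0x10
vd[3] tail/keep -> 0xe8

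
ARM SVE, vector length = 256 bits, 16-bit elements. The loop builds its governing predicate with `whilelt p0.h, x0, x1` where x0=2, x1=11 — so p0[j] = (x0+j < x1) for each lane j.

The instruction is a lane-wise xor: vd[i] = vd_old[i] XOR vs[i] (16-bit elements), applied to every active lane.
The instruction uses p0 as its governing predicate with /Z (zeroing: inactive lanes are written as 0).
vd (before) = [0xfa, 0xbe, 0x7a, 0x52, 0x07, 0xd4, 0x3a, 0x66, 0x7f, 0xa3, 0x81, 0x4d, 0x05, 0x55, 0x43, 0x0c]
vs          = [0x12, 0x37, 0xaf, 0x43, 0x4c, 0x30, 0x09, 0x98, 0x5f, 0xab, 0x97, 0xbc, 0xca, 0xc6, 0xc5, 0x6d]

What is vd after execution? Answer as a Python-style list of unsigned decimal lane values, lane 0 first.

vd = [232, 137, 213, 17, 75, 228, 51, 254, 32, 0, 0, 0, 0, 0, 0, 0]

256-bit reg / 16-bit elem → 16 lanes
active while 2+j < 11, i.e. j ∈ [0,9) capped at 16 ⇒ 9
  i=0: xor(0xfa,0x12) → 232
  i=1: xor(0xbe,0x37) → 137
  i=2: xor(0x7a,0xaf) → 213
  i=3: xor(0x52,0x43) → 17
  i=4: xor(0x07,0x4c) → 75
  i=5: xor(0xd4,0x30) → 228
  i=6: xor(0x3a,0x09) → 51
  i=7: xor(0x66,0x98) → 254
  i=8: xor(0x7f,0x5f) → 32
  i=9: tail/zero → 0
  i=10: tail/zero → 0
  i=11: tail/zero → 0
  i=12: tail/zero → 0
  i=13: tail/zero → 0
  i=14: tail/zero → 0
  i=15: tail/zero → 0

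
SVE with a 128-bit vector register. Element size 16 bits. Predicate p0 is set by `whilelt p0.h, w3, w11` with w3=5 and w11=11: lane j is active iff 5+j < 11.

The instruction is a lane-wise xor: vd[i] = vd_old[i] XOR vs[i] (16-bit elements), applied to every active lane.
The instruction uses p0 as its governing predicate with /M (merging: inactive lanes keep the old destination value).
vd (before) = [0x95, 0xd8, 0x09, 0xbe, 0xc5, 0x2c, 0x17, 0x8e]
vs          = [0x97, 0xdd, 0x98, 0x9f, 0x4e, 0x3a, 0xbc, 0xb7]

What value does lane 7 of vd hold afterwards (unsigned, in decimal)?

vd[7] = 142

lane count: 128 div 16 = 8
active while 5+j < 11, i.e. j ∈ [0,6) capped at 8 ⇒ 6
[0] xor(0x95,0x97) = 0x02
[1] xor(0xd8,0xdd) = 0x05
[2] xor(0x09,0x98) = 0x91
[3] xor(0xbe,0x9f) = 0x21
[4] xor(0xc5,0x4e) = 0x8b
[5] xor(0x2c,0x3a) = 0x16
[6] tail/keep = 0x17
[7] tail/keep = 0x8e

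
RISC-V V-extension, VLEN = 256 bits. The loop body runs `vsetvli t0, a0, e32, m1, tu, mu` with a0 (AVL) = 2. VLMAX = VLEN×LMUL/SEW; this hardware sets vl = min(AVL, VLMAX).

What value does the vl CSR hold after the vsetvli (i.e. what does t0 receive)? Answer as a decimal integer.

VLMAX = VLEN×LMUL/SEW = 256×1/32 = 8
vl = min(AVL, VLMAX) = min(2, 8) = 2

vl = 2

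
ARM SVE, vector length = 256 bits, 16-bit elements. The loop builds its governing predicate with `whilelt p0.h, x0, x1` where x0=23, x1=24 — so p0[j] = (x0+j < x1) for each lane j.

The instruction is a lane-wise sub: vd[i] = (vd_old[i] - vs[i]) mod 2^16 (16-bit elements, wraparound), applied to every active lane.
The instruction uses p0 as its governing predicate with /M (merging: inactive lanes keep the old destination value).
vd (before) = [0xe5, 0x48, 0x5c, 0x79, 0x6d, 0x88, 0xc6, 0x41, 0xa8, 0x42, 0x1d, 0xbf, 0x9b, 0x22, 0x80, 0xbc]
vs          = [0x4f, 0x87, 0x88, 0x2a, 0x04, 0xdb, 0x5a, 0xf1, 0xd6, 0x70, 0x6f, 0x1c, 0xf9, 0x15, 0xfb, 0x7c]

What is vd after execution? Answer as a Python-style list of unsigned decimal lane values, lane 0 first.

register lanes = 256/16 = 16
whilelt: lane j active iff 23+j < 24 → j < 1 → 1 active
  i=0: sub(0xe5,0x4f) → 150
  i=1: tail/keep → 72
  i=2: tail/keep → 92
  i=3: tail/keep → 121
  i=4: tail/keep → 109
  i=5: tail/keep → 136
  i=6: tail/keep → 198
  i=7: tail/keep → 65
  i=8: tail/keep → 168
  i=9: tail/keep → 66
  i=10: tail/keep → 29
  i=11: tail/keep → 191
  i=12: tail/keep → 155
  i=13: tail/keep → 34
  i=14: tail/keep → 128
  i=15: tail/keep → 188

vd = [150, 72, 92, 121, 109, 136, 198, 65, 168, 66, 29, 191, 155, 34, 128, 188]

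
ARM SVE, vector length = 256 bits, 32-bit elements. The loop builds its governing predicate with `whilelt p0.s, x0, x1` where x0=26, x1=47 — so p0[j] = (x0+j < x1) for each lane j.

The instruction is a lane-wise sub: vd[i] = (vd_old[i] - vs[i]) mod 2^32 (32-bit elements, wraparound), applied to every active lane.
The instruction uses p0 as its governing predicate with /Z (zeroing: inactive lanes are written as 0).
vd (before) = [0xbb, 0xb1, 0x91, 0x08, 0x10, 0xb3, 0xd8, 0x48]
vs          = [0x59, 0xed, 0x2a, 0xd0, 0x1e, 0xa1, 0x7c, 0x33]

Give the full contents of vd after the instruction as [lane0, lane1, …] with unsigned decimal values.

256-bit reg / 32-bit elem → 8 lanes
whilelt: lane j active iff 26+j < 47 → j < 21 → 8 active
lane  0: sub(0xbb,0x59) ⇒ 0x62
lane  1: sub(0xb1,0xed) ⇒ 0xffffffc4
lane  2: sub(0x91,0x2a) ⇒ 0x67
lane  3: sub(0x08,0xd0) ⇒ 0xffffff38
lane  4: sub(0x10,0x1e) ⇒ 0xfffffff2
lane  5: sub(0xb3,0xa1) ⇒ 0x12
lane  6: sub(0xd8,0x7c) ⇒ 0x5c
lane  7: sub(0x48,0x33) ⇒ 0x15

vd = [98, 4294967236, 103, 4294967096, 4294967282, 18, 92, 21]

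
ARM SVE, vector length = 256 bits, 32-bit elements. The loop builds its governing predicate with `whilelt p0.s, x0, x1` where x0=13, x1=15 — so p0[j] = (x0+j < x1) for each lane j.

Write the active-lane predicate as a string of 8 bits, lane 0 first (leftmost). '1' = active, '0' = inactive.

lane count: 256 div 32 = 8
active while 13+j < 15, i.e. j ∈ [0,2) capped at 8 ⇒ 2
bits (lane 0 leftmost): 11000000

predicate = 11000000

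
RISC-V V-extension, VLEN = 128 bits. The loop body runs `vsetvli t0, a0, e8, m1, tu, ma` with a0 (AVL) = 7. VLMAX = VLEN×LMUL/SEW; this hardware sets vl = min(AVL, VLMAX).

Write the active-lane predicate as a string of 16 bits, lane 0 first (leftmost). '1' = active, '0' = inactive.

predicate = 1111111000000000

VLMAX = VLEN×LMUL/SEW = 128×1/8 = 16
AVL=7 ≤ VLMAX=16, so vl = 7
bits (lane 0 leftmost): 1111111000000000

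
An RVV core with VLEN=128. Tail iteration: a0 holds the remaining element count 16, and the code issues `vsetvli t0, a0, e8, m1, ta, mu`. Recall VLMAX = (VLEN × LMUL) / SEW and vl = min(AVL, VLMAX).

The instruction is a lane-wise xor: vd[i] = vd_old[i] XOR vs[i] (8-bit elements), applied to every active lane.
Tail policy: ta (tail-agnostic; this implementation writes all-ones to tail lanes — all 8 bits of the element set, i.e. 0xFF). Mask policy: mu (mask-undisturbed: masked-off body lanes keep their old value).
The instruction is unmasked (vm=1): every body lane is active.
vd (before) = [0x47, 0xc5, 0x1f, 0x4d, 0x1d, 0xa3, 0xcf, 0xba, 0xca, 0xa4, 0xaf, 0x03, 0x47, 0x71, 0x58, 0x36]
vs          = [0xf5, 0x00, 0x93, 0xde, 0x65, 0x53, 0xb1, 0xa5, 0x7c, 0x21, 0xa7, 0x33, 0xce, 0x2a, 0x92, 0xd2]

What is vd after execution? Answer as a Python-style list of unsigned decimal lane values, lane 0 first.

vd = [178, 197, 140, 147, 120, 240, 126, 31, 182, 133, 8, 48, 137, 91, 202, 228]

VLMAX = VLEN×LMUL/SEW = 128×1/8 = 16
vl ← min(16, 16) = 16
lane  0: xor(0x47,0xf5) ⇒ 0xb2
lane  1: xor(0xc5,0x00) ⇒ 0xc5
lane  2: xor(0x1f,0x93) ⇒ 0x8c
lane  3: xor(0x4d,0xde) ⇒ 0x93
lane  4: xor(0x1d,0x65) ⇒ 0x78
lane  5: xor(0xa3,0x53) ⇒ 0xf0
lane  6: xor(0xcf,0xb1) ⇒ 0x7e
lane  7: xor(0xba,0xa5) ⇒ 0x1f
lane  8: xor(0xca,0x7c) ⇒ 0xb6
lane  9: xor(0xa4,0x21) ⇒ 0x85
lane 10: xor(0xaf,0xa7) ⇒ 0x08
lane 11: xor(0x03,0x33) ⇒ 0x30
lane 12: xor(0x47,0xce) ⇒ 0x89
lane 13: xor(0x71,0x2a) ⇒ 0x5b
lane 14: xor(0x58,0x92) ⇒ 0xca
lane 15: xor(0x36,0xd2) ⇒ 0xe4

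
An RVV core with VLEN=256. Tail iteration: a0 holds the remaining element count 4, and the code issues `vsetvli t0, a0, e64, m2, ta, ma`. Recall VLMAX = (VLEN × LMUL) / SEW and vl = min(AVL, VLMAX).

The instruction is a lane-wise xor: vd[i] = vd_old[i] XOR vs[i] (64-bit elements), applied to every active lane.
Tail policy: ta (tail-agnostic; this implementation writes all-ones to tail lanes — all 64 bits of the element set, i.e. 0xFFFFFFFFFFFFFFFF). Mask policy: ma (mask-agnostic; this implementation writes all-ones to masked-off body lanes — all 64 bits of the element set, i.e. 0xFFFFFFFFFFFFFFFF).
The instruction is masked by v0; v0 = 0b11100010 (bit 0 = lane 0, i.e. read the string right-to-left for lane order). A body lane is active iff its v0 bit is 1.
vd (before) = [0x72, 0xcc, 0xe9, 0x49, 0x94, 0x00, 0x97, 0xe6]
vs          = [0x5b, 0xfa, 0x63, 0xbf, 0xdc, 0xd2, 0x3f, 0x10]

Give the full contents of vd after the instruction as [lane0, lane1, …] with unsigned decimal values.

vd = [18446744073709551615, 54, 18446744073709551615, 18446744073709551615, 18446744073709551615, 18446744073709551615, 18446744073709551615, 18446744073709551615]

VLMAX = VLEN×LMUL/SEW = 256×2/64 = 8
vl = min(AVL, VLMAX) = min(4, 8) = 4
  i=0: mask-off/ones → 18446744073709551615
  i=1: xor(0xcc,0xfa) → 54
  i=2: mask-off/ones → 18446744073709551615
  i=3: mask-off/ones → 18446744073709551615
  i=4: tail/ones → 18446744073709551615
  i=5: tail/ones → 18446744073709551615
  i=6: tail/ones → 18446744073709551615
  i=7: tail/ones → 18446744073709551615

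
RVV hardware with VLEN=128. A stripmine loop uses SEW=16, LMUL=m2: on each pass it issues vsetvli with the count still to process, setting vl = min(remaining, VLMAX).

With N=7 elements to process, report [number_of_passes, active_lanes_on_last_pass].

[iterations, last_vl] = [1, 7]

VLMAX = (128 × 2) / 16 = 16 lanes
N=7: ⌈7/16⌉ = 1 iters; last vl = 7 − 0×16 = 7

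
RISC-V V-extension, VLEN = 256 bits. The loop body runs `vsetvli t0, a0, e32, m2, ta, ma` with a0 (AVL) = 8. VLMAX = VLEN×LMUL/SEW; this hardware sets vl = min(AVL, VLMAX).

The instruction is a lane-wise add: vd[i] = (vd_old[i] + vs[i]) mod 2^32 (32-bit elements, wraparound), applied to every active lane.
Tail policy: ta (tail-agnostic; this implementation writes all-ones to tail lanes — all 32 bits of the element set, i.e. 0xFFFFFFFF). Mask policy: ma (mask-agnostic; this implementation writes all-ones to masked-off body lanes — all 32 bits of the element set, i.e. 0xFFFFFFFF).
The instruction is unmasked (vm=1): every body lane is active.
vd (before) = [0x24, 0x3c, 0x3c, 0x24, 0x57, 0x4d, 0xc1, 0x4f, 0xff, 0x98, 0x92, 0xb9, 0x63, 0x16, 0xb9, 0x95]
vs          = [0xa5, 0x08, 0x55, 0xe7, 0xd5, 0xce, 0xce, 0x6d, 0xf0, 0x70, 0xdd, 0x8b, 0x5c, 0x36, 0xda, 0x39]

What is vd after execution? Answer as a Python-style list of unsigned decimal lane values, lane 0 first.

vd = [201, 68, 145, 267, 300, 283, 399, 188, 4294967295, 4294967295, 4294967295, 4294967295, 4294967295, 4294967295, 4294967295, 4294967295]

lanes per group: 256·2/32 = 16
vl = min(AVL, VLMAX) = min(8, 16) = 8
vd[0] add(0x24,0xa5) -> 0xc9
vd[1] add(0x3c,0x08) -> 0x44
vd[2] add(0x3c,0x55) -> 0x91
vd[3] add(0x24,0xe7) -> 0x10b
vd[4] add(0x57,0xd5) -> 0x12c
vd[5] add(0x4d,0xce) -> 0x11b
vd[6] add(0xc1,0xce) -> 0x18f
vd[7] add(0x4f,0x6d) -> 0xbc
vd[8] tail/ones -> 0xffffffff
vd[9] tail/ones -> 0xffffffff
vd[10] tail/ones -> 0xffffffff
vd[11] tail/ones -> 0xffffffff
vd[12] tail/ones -> 0xffffffff
vd[13] tail/ones -> 0xffffffff
vd[14] tail/ones -> 0xffffffff
vd[15] tail/ones -> 0xffffffff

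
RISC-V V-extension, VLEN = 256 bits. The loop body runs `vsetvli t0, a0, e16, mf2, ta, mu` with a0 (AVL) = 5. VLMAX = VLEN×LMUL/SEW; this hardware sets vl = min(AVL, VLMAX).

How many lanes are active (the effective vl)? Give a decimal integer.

vl = 5

VLMAX = VLEN×LMUL/SEW = 256×1/2/16 = 8
AVL=5 ≤ VLMAX=8, so vl = 5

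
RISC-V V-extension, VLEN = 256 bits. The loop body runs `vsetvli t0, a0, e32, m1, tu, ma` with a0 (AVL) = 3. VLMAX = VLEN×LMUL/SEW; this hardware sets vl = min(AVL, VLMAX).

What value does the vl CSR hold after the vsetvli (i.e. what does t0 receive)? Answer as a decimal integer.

vl = 3

VLMAX = VLEN×LMUL/SEW = 256×1/32 = 8
vl ← min(3, 8) = 3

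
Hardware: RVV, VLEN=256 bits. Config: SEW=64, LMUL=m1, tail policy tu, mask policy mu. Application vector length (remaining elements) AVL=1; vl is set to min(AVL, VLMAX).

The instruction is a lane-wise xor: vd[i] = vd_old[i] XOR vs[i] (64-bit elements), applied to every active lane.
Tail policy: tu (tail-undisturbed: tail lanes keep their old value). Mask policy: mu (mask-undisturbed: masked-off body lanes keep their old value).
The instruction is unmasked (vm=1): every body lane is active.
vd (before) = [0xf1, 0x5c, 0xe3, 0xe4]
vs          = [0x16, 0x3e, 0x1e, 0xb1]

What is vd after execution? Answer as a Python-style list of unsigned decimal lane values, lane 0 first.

vd = [231, 92, 227, 228]

VLMAX = VLEN×LMUL/SEW = 256×1/64 = 4
vl ← min(1, 4) = 1
  i=0: xor(0xf1,0x16) → 231
  i=1: tail/keep → 92
  i=2: tail/keep → 227
  i=3: tail/keep → 228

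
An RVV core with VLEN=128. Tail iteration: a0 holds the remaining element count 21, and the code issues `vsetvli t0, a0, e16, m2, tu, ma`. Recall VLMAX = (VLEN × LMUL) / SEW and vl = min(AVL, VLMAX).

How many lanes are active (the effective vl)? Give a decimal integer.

vl = 16

VLMAX = (128 × 2) / 16 = 16 lanes
AVL=21 > VLMAX=16, so vl = 16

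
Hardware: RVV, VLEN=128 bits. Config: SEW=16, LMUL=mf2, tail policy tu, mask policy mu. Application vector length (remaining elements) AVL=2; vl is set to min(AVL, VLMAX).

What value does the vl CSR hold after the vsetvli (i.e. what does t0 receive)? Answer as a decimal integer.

vl = 2

VLMAX = (128 × 1/2) / 16 = 4 lanes
vl = min(AVL, VLMAX) = min(2, 4) = 2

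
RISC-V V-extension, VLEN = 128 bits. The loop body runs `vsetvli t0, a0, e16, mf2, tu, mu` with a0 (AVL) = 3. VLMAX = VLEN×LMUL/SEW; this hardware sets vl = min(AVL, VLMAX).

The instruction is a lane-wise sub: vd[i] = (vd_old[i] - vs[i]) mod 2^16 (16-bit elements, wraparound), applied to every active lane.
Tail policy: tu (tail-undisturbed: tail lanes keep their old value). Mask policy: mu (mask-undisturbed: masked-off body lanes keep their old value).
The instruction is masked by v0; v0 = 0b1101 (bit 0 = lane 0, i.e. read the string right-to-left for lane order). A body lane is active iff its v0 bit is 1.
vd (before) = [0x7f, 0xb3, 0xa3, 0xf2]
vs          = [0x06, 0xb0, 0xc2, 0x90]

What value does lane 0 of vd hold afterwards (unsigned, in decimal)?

VLMAX = (128 × 1/2) / 16 = 4 lanes
AVL=3 ≤ VLMAX=4, so vl = 3
  i=0: sub(0x7f,0x06) → 121
  i=1: mask-off/keep → 179
  i=2: sub(0xa3,0xc2) → 65505
  i=3: tail/keep → 242

vd[0] = 121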